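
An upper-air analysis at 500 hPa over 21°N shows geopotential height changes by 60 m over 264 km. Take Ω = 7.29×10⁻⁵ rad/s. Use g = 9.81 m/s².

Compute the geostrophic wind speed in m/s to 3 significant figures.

42.7 m/s

Coriolis parameter at 21°N:
f = 2Ω sin φ = 2 × 7.29×10⁻⁵ × sin 21° = 5.23×10⁻⁵ s⁻¹
Height gradient: |∂Z/∂n| = 60 m / 264000 m = 2.27×10⁻⁴
On a pressure surface, geostrophic balance gives V_g = (g/f)|∂Z/∂n|:
V_g = 9.81 × 2.27×10⁻⁴ / 5.23×10⁻⁵ = 42.7 m/s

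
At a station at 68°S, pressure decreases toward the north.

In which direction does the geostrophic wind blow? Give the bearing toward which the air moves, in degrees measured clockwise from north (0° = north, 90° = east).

The pressure-gradient force points toward the north (bearing 000°).
Geostrophic balance: in the Southern Hemisphere the Coriolis force deflects motion to the left, so the geostrophic wind blows 90° to the left of the pressure-gradient force (low pressure on the right).
Rotating 000° by 90° counterclockwise gives 270° — the wind blows toward the west.

270°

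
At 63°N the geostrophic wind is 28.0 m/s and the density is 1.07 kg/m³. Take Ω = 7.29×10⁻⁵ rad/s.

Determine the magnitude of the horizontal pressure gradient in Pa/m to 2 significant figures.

Coriolis parameter at 63°N:
f = 2Ω sin φ = 2 × 7.29×10⁻⁵ × sin 63° = 1.30×10⁻⁴ s⁻¹
Geostrophic balance rearranged: |∂P/∂n| = f ρ V_g
|∂P/∂n| = 1.30×10⁻⁴ × 1.07 × 28.0 = 3.89×10⁻³ Pa/m

3.9×10⁻³ Pa/m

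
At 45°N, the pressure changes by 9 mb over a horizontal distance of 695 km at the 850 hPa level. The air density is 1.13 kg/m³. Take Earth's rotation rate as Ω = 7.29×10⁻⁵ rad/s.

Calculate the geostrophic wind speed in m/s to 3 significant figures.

Coriolis parameter at 45°N:
f = 2Ω sin φ = 2 × 7.29×10⁻⁵ × sin 45° = 1.03×10⁻⁴ s⁻¹
Pressure gradient: |∂P/∂n| = 900 Pa / 695000 m = 1.29×10⁻³ Pa/m
Geostrophic balance (pressure-gradient force = Coriolis force):
V_g = (1/(fρ)) |∂P/∂n| = 1.29×10⁻³ / (1.03×10⁻⁴ × 1.13) = 11.1 m/s

11.1 m/s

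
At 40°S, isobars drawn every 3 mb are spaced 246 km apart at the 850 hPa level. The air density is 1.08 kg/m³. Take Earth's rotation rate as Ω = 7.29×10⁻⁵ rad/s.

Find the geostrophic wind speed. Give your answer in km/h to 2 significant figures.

43 km/h

Coriolis parameter at 40°S:
f = 2Ω sin φ = 2 × 7.29×10⁻⁵ × sin 40° = 9.37×10⁻⁵ s⁻¹
Pressure gradient: |∂P/∂n| = 300 Pa / 246000 m = 1.22×10⁻³ Pa/m
Geostrophic balance (pressure-gradient force = Coriolis force):
V_g = (1/(fρ)) |∂P/∂n| = 1.22×10⁻³ / (9.37×10⁻⁵ × 1.08) = 12.0 m/s
Converting: 12.0 m/s × 3.6 = 43 km/h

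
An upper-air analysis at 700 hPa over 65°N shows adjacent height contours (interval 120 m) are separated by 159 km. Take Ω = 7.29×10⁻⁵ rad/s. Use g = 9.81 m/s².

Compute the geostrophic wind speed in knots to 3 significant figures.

109 knots

Coriolis parameter at 65°N:
f = 2Ω sin φ = 2 × 7.29×10⁻⁵ × sin 65° = 1.32×10⁻⁴ s⁻¹
Height gradient: |∂Z/∂n| = 120 m / 159000 m = 7.55×10⁻⁴
On a pressure surface, geostrophic balance gives V_g = (g/f)|∂Z/∂n|:
V_g = 9.81 × 7.55×10⁻⁴ / 1.32×10⁻⁴ = 56.0 m/s
Converting: 56.0 m/s × 1.944 = 109 knots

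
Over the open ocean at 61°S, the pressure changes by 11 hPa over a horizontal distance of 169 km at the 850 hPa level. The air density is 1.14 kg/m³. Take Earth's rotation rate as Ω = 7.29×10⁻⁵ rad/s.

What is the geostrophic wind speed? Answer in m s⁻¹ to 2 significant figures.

Coriolis parameter at 61°S:
f = 2Ω sin φ = 2 × 7.29×10⁻⁵ × sin 61° = 1.28×10⁻⁴ s⁻¹
Pressure gradient: |∂P/∂n| = 1100 Pa / 169000 m = 6.51×10⁻³ Pa/m
Geostrophic balance (pressure-gradient force = Coriolis force):
V_g = (1/(fρ)) |∂P/∂n| = 6.51×10⁻³ / (1.28×10⁻⁴ × 1.14) = 44.8 m/s

45 m s⁻¹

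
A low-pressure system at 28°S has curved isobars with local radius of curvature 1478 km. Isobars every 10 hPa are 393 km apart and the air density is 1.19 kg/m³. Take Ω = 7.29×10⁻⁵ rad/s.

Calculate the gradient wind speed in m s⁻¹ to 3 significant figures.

Coriolis parameter at 28°S:
f = 2Ω sin φ = 2 × 7.29×10⁻⁵ × sin 28° = 6.84×10⁻⁵ s⁻¹
Pressure gradient: |∂P/∂n| = 1000 Pa / 393000 m = 2.54×10⁻³ Pa/m
Geostrophic speed: V_g = |∂P/∂n|/(fρ) = 2.54×10⁻³/(6.84×10⁻⁵ × 1.19) = 31.2 m/s
Around a low, centrifugal force acts outward with Coriolis, so pressure-gradient force balances both:
(1/ρ)|∂P/∂n| = fV + V²/R  →  V² + fR·V − fR·V_g = 0
With fR = 6.84×10⁻⁵ × 1478×10³ m = 101 m/s:
V = [−fR + √((fR)² + 4 fR V_g)]/2 = [−101 + √(101² + 4×101×31.2)]/2 = 25 m/s
Subgeostrophic (V < V_g = 31.2 m/s), as expected around a low.

25.0 m s⁻¹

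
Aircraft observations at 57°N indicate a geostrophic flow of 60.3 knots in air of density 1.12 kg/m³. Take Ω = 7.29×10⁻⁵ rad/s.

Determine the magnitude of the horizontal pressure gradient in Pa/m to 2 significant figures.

Coriolis parameter at 57°N:
f = 2Ω sin φ = 2 × 7.29×10⁻⁵ × sin 57° = 1.22×10⁻⁴ s⁻¹
Wind speed in SI: 60.3 knots = 31.0 m/s
Geostrophic balance rearranged: |∂P/∂n| = f ρ V_g
|∂P/∂n| = 1.22×10⁻⁴ × 1.12 × 31.0 = 4.25×10⁻³ Pa/m

4.2×10⁻³ Pa/m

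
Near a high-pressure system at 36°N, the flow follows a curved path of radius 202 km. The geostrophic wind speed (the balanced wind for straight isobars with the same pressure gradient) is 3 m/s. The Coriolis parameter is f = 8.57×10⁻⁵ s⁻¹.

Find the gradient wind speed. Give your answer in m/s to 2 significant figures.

3.9 m/s

Around a high, pressure-gradient force acts outward with centrifugal, so Coriolis balances both:
fV = (1/ρ)|∂P/∂n| + V²/R  →  V² − fR·V + fR·V_g = 0
With fR = 8.57×10⁻⁵ × 202×10³ m = 17.3 m/s:
V = [fR − √((fR)² − 4 fR V_g)]/2 = [17.3 − √(17.3² − 4×17.3×3)]/2 = 3.86 m/s
Supergeostrophic (V > V_g = 3 m/s), as expected around a high.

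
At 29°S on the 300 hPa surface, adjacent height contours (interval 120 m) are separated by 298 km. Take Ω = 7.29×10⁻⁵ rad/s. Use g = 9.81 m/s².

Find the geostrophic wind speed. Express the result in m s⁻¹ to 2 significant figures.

56 m s⁻¹

Coriolis parameter at 29°S:
f = 2Ω sin φ = 2 × 7.29×10⁻⁵ × sin 29° = 7.07×10⁻⁵ s⁻¹
Height gradient: |∂Z/∂n| = 120 m / 298000 m = 4.03×10⁻⁴
On a pressure surface, geostrophic balance gives V_g = (g/f)|∂Z/∂n|:
V_g = 9.81 × 4.03×10⁻⁴ / 7.07×10⁻⁵ = 55.9 m/s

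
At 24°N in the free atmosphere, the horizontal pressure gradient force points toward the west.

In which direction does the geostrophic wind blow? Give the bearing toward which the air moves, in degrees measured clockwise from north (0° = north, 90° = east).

000°

The pressure-gradient force points toward the west (bearing 270°).
Geostrophic balance: in the Northern Hemisphere the Coriolis force deflects motion to the right, so the geostrophic wind blows 90° to the right of the pressure-gradient force (low pressure on the left).
Rotating 270° by 90° clockwise gives 000° — the wind blows toward the north.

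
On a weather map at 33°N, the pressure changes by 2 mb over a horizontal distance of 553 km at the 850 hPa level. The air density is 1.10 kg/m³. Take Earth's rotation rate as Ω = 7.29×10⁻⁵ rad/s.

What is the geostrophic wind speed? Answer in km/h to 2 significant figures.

Coriolis parameter at 33°N:
f = 2Ω sin φ = 2 × 7.29×10⁻⁵ × sin 33° = 7.94×10⁻⁵ s⁻¹
Pressure gradient: |∂P/∂n| = 200 Pa / 553000 m = 3.62×10⁻⁴ Pa/m
Geostrophic balance (pressure-gradient force = Coriolis force):
V_g = (1/(fρ)) |∂P/∂n| = 3.62×10⁻⁴ / (7.94×10⁻⁵ × 1.10) = 4.14 m/s
Converting: 4.14 m/s × 3.6 = 15 km/h

15 km/h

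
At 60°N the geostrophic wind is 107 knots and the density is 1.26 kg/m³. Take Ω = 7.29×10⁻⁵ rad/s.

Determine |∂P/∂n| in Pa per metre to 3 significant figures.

8.76×10⁻³ Pa/m

Coriolis parameter at 60°N:
f = 2Ω sin φ = 2 × 7.29×10⁻⁵ × sin 60° = 1.26×10⁻⁴ s⁻¹
Wind speed in SI: 107 knots = 55.0 m/s
Geostrophic balance rearranged: |∂P/∂n| = f ρ V_g
|∂P/∂n| = 1.26×10⁻⁴ × 1.26 × 55.0 = 8.76×10⁻³ Pa/m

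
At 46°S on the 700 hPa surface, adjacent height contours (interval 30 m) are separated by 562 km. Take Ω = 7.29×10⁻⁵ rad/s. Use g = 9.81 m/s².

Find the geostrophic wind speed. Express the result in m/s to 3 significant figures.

4.99 m/s

Coriolis parameter at 46°S:
f = 2Ω sin φ = 2 × 7.29×10⁻⁵ × sin 46° = 1.05×10⁻⁴ s⁻¹
Height gradient: |∂Z/∂n| = 30 m / 562000 m = 5.34×10⁻⁵
On a pressure surface, geostrophic balance gives V_g = (g/f)|∂Z/∂n|:
V_g = 9.81 × 5.34×10⁻⁵ / 1.05×10⁻⁴ = 4.99 m/s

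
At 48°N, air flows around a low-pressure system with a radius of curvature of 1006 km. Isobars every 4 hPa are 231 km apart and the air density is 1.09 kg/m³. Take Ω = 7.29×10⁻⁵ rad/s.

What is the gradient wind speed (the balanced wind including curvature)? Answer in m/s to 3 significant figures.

Coriolis parameter at 48°N:
f = 2Ω sin φ = 2 × 7.29×10⁻⁵ × sin 48° = 1.08×10⁻⁴ s⁻¹
Pressure gradient: |∂P/∂n| = 400 Pa / 231000 m = 1.73×10⁻³ Pa/m
Geostrophic speed: V_g = |∂P/∂n|/(fρ) = 1.73×10⁻³/(1.08×10⁻⁴ × 1.09) = 14.7 m/s
Around a low, centrifugal force acts outward with Coriolis, so pressure-gradient force balances both:
(1/ρ)|∂P/∂n| = fV + V²/R  →  V² + fR·V − fR·V_g = 0
With fR = 1.08×10⁻⁴ × 1006×10³ m = 109 m/s:
V = [−fR + √((fR)² + 4 fR V_g)]/2 = [−109 + √(109² + 4×109×14.7)]/2 = 13.1 m/s
Subgeostrophic (V < V_g = 14.7 m/s), as expected around a low.

13.1 m/s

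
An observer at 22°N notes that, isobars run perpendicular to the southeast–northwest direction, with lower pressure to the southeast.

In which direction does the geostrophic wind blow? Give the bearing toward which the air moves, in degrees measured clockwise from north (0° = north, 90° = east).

225°

The pressure-gradient force points toward the southeast (bearing 135°).
Geostrophic balance: in the Northern Hemisphere the Coriolis force deflects motion to the right, so the geostrophic wind blows 90° to the right of the pressure-gradient force (low pressure on the left).
Rotating 135° by 90° clockwise gives 225° — the wind blows toward the southwest.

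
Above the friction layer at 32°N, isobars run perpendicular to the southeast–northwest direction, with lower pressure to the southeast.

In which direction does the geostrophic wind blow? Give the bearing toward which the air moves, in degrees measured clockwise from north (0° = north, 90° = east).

The pressure-gradient force points toward the southeast (bearing 135°).
Geostrophic balance: in the Northern Hemisphere the Coriolis force deflects motion to the right, so the geostrophic wind blows 90° to the right of the pressure-gradient force (low pressure on the left).
Rotating 135° by 90° clockwise gives 225° — the wind blows toward the southwest.

225°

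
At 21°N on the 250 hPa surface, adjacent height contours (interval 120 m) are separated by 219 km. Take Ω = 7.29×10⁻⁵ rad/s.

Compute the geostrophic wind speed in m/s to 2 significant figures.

Coriolis parameter at 21°N:
f = 2Ω sin φ = 2 × 7.29×10⁻⁵ × sin 21° = 5.23×10⁻⁵ s⁻¹
Height gradient: |∂Z/∂n| = 120 m / 219000 m = 5.48×10⁻⁴
On a pressure surface, geostrophic balance gives V_g = (g/f)|∂Z/∂n|:
V_g = 9.81 × 5.48×10⁻⁴ / 5.23×10⁻⁵ = 103 m/s

100 m/s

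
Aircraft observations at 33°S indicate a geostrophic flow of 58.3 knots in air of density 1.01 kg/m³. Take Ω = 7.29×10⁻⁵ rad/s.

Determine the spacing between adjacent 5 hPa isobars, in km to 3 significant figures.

208 km

Coriolis parameter at 33°S:
f = 2Ω sin φ = 2 × 7.29×10⁻⁵ × sin 33° = 7.94×10⁻⁵ s⁻¹
Wind speed in SI: 58.3 knots = 30.0 m/s
Geostrophic balance rearranged: |∂P/∂n| = f ρ V_g
|∂P/∂n| = 7.94×10⁻⁵ × 1.01 × 30.0 = 2.41×10⁻³ Pa/m
Isobar spacing: Δn = ΔP/|∂P/∂n| = 500 Pa / 2.41×10⁻³ Pa/m = 207862 m ≈ 208 km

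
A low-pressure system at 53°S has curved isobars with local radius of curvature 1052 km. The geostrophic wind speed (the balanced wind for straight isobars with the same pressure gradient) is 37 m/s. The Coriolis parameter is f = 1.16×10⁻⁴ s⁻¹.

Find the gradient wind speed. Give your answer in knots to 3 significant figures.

57.8 knots

Around a low, centrifugal force acts outward with Coriolis, so pressure-gradient force balances both:
(1/ρ)|∂P/∂n| = fV + V²/R  →  V² + fR·V − fR·V_g = 0
With fR = 1.16×10⁻⁴ × 1052×10³ m = 122 m/s:
V = [−fR + √((fR)² + 4 fR V_g)]/2 = [−122 + √(122² + 4×122×37)]/2 = 29.7 m/s
Subgeostrophic (V < V_g = 37 m/s), as expected around a low.
Converting: 29.7 m/s × 1.944 = 57.8 knots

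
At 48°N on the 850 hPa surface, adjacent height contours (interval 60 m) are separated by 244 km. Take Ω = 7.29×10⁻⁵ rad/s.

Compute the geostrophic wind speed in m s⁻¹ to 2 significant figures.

22 m s⁻¹

Coriolis parameter at 48°N:
f = 2Ω sin φ = 2 × 7.29×10⁻⁵ × sin 48° = 1.08×10⁻⁴ s⁻¹
Height gradient: |∂Z/∂n| = 60 m / 244000 m = 2.46×10⁻⁴
On a pressure surface, geostrophic balance gives V_g = (g/f)|∂Z/∂n|:
V_g = 9.81 × 2.46×10⁻⁴ / 1.08×10⁻⁴ = 22.3 m/s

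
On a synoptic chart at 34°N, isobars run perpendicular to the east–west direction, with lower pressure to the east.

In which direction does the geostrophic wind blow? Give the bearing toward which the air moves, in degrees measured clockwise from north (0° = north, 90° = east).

The pressure-gradient force points toward the east (bearing 090°).
Geostrophic balance: in the Northern Hemisphere the Coriolis force deflects motion to the right, so the geostrophic wind blows 90° to the right of the pressure-gradient force (low pressure on the left).
Rotating 090° by 90° clockwise gives 180° — the wind blows toward the south.

180°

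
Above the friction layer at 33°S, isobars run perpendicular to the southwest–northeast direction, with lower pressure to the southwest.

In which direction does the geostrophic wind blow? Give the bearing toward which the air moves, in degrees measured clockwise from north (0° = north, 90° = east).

The pressure-gradient force points toward the southwest (bearing 225°).
Geostrophic balance: in the Southern Hemisphere the Coriolis force deflects motion to the left, so the geostrophic wind blows 90° to the left of the pressure-gradient force (low pressure on the right).
Rotating 225° by 90° counterclockwise gives 135° — the wind blows toward the southeast.

135°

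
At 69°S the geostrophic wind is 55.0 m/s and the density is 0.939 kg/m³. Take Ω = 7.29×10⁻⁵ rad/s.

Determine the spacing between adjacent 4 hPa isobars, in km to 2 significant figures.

57 km

Coriolis parameter at 69°S:
f = 2Ω sin φ = 2 × 7.29×10⁻⁵ × sin 69° = 1.36×10⁻⁴ s⁻¹
Geostrophic balance rearranged: |∂P/∂n| = f ρ V_g
|∂P/∂n| = 1.36×10⁻⁴ × 0.939 × 55.0 = 7.03×10⁻³ Pa/m
Isobar spacing: Δn = ΔP/|∂P/∂n| = 400 Pa / 7.03×10⁻³ Pa/m = 56901 m ≈ 57 km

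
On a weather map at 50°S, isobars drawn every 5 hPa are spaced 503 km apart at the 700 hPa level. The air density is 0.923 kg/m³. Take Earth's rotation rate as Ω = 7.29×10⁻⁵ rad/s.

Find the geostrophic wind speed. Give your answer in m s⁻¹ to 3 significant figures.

Coriolis parameter at 50°S:
f = 2Ω sin φ = 2 × 7.29×10⁻⁵ × sin 50° = 1.12×10⁻⁴ s⁻¹
Pressure gradient: |∂P/∂n| = 500 Pa / 503000 m = 9.94×10⁻⁴ Pa/m
Geostrophic balance (pressure-gradient force = Coriolis force):
V_g = (1/(fρ)) |∂P/∂n| = 9.94×10⁻⁴ / (1.12×10⁻⁴ × 0.923) = 9.64 m/s

9.64 m s⁻¹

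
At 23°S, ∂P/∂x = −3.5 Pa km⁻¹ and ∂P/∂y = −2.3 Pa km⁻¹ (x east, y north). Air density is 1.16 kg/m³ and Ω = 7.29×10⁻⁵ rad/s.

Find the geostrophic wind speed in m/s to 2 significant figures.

63 m/s

Coriolis parameter at 23°S:
f = 2Ω sin φ = 2 × 7.29×10⁻⁵ × sin 23° = 5.70×10⁻⁵ s⁻¹
In the Southern Hemisphere f is negative: f = −5.70×10⁻⁵ s⁻¹.
Component geostrophic relations (x east, y north):
u_g = −(1/(fρ)) ∂P/∂y,  v_g = (1/(fρ)) ∂P/∂x
u_g = −(−2.3×10⁻³)/(−5.70×10⁻⁵ × 1.16) = −34.8 m/s;  v_g = (−3.5×10⁻³)/(−5.70×10⁻⁵ × 1.16) = 53.0 m/s
|V_g| = √(u_g² + v_g²) = 63.4 m/s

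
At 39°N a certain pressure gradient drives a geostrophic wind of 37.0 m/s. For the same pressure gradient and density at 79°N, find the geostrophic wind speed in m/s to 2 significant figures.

24 m/s

With the same pressure gradient and density, V_g ∝ 1/f ∝ 1/sin φ.
V₂ = V₁ · sin φ₁ / sin φ₂ = 37.0 × sin 39° / sin 79°
V₂ = 37.0 × 0.6293/0.9816 = 24 m/s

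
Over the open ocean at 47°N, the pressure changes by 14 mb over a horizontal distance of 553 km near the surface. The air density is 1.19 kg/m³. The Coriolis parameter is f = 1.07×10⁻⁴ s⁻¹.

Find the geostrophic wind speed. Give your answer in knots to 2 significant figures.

39 knots

Pressure gradient: |∂P/∂n| = 1400 Pa / 553000 m = 2.53×10⁻³ Pa/m
Geostrophic balance (pressure-gradient force = Coriolis force):
V_g = (1/(fρ)) |∂P/∂n| = 2.53×10⁻³ / (1.07×10⁻⁴ × 1.19) = 19.9 m/s
Converting: 19.9 m/s × 1.944 = 39 knots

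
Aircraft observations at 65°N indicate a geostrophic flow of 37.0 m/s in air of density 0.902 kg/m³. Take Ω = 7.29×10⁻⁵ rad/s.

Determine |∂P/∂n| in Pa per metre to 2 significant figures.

4.4×10⁻³ Pa/m

Coriolis parameter at 65°N:
f = 2Ω sin φ = 2 × 7.29×10⁻⁵ × sin 65° = 1.32×10⁻⁴ s⁻¹
Geostrophic balance rearranged: |∂P/∂n| = f ρ V_g
|∂P/∂n| = 1.32×10⁻⁴ × 0.902 × 37.0 = 4.41×10⁻³ Pa/m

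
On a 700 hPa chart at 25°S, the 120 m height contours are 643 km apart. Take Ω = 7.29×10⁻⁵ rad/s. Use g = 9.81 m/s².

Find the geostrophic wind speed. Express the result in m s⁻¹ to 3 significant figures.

29.7 m s⁻¹

Coriolis parameter at 25°S:
f = 2Ω sin φ = 2 × 7.29×10⁻⁵ × sin 25° = 6.16×10⁻⁵ s⁻¹
Height gradient: |∂Z/∂n| = 120 m / 643000 m = 1.87×10⁻⁴
On a pressure surface, geostrophic balance gives V_g = (g/f)|∂Z/∂n|:
V_g = 9.81 × 1.87×10⁻⁴ / 6.16×10⁻⁵ = 29.7 m/s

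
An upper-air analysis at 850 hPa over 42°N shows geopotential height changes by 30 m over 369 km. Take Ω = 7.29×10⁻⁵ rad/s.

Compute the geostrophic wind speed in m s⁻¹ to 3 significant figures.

8.18 m s⁻¹

Coriolis parameter at 42°N:
f = 2Ω sin φ = 2 × 7.29×10⁻⁵ × sin 42° = 9.76×10⁻⁵ s⁻¹
Height gradient: |∂Z/∂n| = 30 m / 369000 m = 8.13×10⁻⁵
On a pressure surface, geostrophic balance gives V_g = (g/f)|∂Z/∂n|:
V_g = 9.81 × 8.13×10⁻⁵ / 9.76×10⁻⁵ = 8.18 m/s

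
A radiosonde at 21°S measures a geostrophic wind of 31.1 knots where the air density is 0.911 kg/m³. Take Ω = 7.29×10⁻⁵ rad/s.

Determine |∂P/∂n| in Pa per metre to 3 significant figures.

7.62×10⁻⁴ Pa/m

Coriolis parameter at 21°S:
f = 2Ω sin φ = 2 × 7.29×10⁻⁵ × sin 21° = 5.23×10⁻⁵ s⁻¹
Wind speed in SI: 31.1 knots = 16.0 m/s
Geostrophic balance rearranged: |∂P/∂n| = f ρ V_g
|∂P/∂n| = 5.23×10⁻⁵ × 0.911 × 16.0 = 7.62×10⁻⁴ Pa/m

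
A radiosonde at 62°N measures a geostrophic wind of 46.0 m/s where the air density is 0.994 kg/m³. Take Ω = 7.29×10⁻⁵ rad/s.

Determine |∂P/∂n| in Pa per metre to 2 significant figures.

5.9×10⁻³ Pa/m

Coriolis parameter at 62°N:
f = 2Ω sin φ = 2 × 7.29×10⁻⁵ × sin 62° = 1.29×10⁻⁴ s⁻¹
Geostrophic balance rearranged: |∂P/∂n| = f ρ V_g
|∂P/∂n| = 1.29×10⁻⁴ × 0.994 × 46.0 = 5.89×10⁻³ Pa/m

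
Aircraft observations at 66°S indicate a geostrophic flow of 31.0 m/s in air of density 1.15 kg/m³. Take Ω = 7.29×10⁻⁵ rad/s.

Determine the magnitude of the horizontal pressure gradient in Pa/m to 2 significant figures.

Coriolis parameter at 66°S:
f = 2Ω sin φ = 2 × 7.29×10⁻⁵ × sin 66° = 1.33×10⁻⁴ s⁻¹
Geostrophic balance rearranged: |∂P/∂n| = f ρ V_g
|∂P/∂n| = 1.33×10⁻⁴ × 1.15 × 31.0 = 4.75×10⁻³ Pa/m

4.7×10⁻³ Pa/m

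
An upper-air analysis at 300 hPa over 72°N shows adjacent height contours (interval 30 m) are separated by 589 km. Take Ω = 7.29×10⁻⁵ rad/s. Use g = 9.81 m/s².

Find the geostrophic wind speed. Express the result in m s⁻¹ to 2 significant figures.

3.6 m s⁻¹

Coriolis parameter at 72°N:
f = 2Ω sin φ = 2 × 7.29×10⁻⁵ × sin 72° = 1.39×10⁻⁴ s⁻¹
Height gradient: |∂Z/∂n| = 30 m / 589000 m = 5.09×10⁻⁵
On a pressure surface, geostrophic balance gives V_g = (g/f)|∂Z/∂n|:
V_g = 9.81 × 5.09×10⁻⁵ / 1.39×10⁻⁴ = 3.60 m/s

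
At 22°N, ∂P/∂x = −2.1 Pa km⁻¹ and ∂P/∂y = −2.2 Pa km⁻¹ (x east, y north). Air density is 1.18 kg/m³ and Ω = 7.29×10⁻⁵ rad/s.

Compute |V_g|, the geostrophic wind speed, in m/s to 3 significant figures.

47.2 m/s

Coriolis parameter at 22°N:
f = 2Ω sin φ = 2 × 7.29×10⁻⁵ × sin 22° = 5.46×10⁻⁵ s⁻¹
Component geostrophic relations (x east, y north):
u_g = −(1/(fρ)) ∂P/∂y,  v_g = (1/(fρ)) ∂P/∂x
u_g = −(−2.2×10⁻³)/(5.46×10⁻⁵ × 1.18) = 34.1 m/s;  v_g = (−2.1×10⁻³)/(5.46×10⁻⁵ × 1.18) = −32.6 m/s
|V_g| = √(u_g² + v_g²) = 47.2 m/s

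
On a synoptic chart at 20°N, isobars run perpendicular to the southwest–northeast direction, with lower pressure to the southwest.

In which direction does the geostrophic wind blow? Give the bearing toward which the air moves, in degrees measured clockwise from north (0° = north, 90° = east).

The pressure-gradient force points toward the southwest (bearing 225°).
Geostrophic balance: in the Northern Hemisphere the Coriolis force deflects motion to the right, so the geostrophic wind blows 90° to the right of the pressure-gradient force (low pressure on the left).
Rotating 225° by 90° clockwise gives 315° — the wind blows toward the northwest.

315°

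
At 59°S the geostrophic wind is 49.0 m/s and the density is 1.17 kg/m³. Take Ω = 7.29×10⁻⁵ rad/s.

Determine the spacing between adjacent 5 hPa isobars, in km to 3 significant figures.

69.8 km

Coriolis parameter at 59°S:
f = 2Ω sin φ = 2 × 7.29×10⁻⁵ × sin 59° = 1.25×10⁻⁴ s⁻¹
Geostrophic balance rearranged: |∂P/∂n| = f ρ V_g
|∂P/∂n| = 1.25×10⁻⁴ × 1.17 × 49.0 = 7.16×10⁻³ Pa/m
Isobar spacing: Δn = ΔP/|∂P/∂n| = 500 Pa / 7.16×10⁻³ Pa/m = 69785 m ≈ 69.8 km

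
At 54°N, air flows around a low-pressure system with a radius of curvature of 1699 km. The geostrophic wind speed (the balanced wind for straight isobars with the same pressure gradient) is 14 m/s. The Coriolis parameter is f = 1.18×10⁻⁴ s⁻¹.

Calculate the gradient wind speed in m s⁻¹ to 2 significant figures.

13 m s⁻¹

Around a low, centrifugal force acts outward with Coriolis, so pressure-gradient force balances both:
(1/ρ)|∂P/∂n| = fV + V²/R  →  V² + fR·V − fR·V_g = 0
With fR = 1.18×10⁻⁴ × 1699×10³ m = 200 m/s:
V = [−fR + √((fR)² + 4 fR V_g)]/2 = [−200 + √(200² + 4×200×14)]/2 = 13.1 m/s
Subgeostrophic (V < V_g = 14 m/s), as expected around a low.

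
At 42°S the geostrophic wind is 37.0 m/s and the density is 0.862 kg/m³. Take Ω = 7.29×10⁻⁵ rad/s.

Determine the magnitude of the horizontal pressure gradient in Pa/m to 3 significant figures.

Coriolis parameter at 42°S:
f = 2Ω sin φ = 2 × 7.29×10⁻⁵ × sin 42° = 9.76×10⁻⁵ s⁻¹
Geostrophic balance rearranged: |∂P/∂n| = f ρ V_g
|∂P/∂n| = 9.76×10⁻⁵ × 0.862 × 37.0 = 3.11×10⁻³ Pa/m

3.11×10⁻³ Pa/m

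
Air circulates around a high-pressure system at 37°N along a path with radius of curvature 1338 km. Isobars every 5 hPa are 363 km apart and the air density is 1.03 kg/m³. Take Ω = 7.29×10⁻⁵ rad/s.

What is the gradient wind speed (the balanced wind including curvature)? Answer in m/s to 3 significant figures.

Coriolis parameter at 37°N:
f = 2Ω sin φ = 2 × 7.29×10⁻⁵ × sin 37° = 8.77×10⁻⁵ s⁻¹
Pressure gradient: |∂P/∂n| = 500 Pa / 363000 m = 1.38×10⁻³ Pa/m
Geostrophic speed: V_g = |∂P/∂n|/(fρ) = 1.38×10⁻³/(8.77×10⁻⁵ × 1.03) = 15.2 m/s
Around a high, pressure-gradient force acts outward with centrifugal, so Coriolis balances both:
fV = (1/ρ)|∂P/∂n| + V²/R  →  V² − fR·V + fR·V_g = 0
With fR = 8.77×10⁻⁵ × 1338×10³ m = 117 m/s:
V = [fR − √((fR)² − 4 fR V_g)]/2 = [117 − √(117² − 4×117×15.2)]/2 = 18 m/s
Supergeostrophic (V > V_g = 15.2 m/s), as expected around a high.

18.0 m/s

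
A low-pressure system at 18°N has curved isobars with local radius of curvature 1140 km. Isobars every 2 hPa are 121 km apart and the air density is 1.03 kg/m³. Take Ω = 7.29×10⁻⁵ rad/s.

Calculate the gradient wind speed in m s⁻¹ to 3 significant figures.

Coriolis parameter at 18°N:
f = 2Ω sin φ = 2 × 7.29×10⁻⁵ × sin 18° = 4.51×10⁻⁵ s⁻¹
Pressure gradient: |∂P/∂n| = 200 Pa / 121000 m = 1.65×10⁻³ Pa/m
Geostrophic speed: V_g = |∂P/∂n|/(fρ) = 1.65×10⁻³/(4.51×10⁻⁵ × 1.03) = 35.6 m/s
Around a low, centrifugal force acts outward with Coriolis, so pressure-gradient force balances both:
(1/ρ)|∂P/∂n| = fV + V²/R  →  V² + fR·V − fR·V_g = 0
With fR = 4.51×10⁻⁵ × 1140×10³ m = 51.4 m/s:
V = [−fR + √((fR)² + 4 fR V_g)]/2 = [−51.4 + √(51.4² + 4×51.4×35.6)]/2 = 24.2 m/s
Subgeostrophic (V < V_g = 35.6 m/s), as expected around a low.

24.2 m s⁻¹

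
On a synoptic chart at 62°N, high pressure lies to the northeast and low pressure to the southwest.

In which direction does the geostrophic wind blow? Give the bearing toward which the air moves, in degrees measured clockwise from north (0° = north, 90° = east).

315°

The pressure-gradient force points toward the southwest (bearing 225°).
Geostrophic balance: in the Northern Hemisphere the Coriolis force deflects motion to the right, so the geostrophic wind blows 90° to the right of the pressure-gradient force (low pressure on the left).
Rotating 225° by 90° clockwise gives 315° — the wind blows toward the northwest.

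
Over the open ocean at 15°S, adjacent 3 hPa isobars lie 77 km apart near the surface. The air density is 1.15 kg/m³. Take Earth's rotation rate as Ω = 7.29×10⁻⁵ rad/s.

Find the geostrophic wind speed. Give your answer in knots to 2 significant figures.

Coriolis parameter at 15°S:
f = 2Ω sin φ = 2 × 7.29×10⁻⁵ × sin 15° = 3.77×10⁻⁵ s⁻¹
Pressure gradient: |∂P/∂n| = 300 Pa / 77000 m = 3.90×10⁻³ Pa/m
Geostrophic balance (pressure-gradient force = Coriolis force):
V_g = (1/(fρ)) |∂P/∂n| = 3.90×10⁻³ / (3.77×10⁻⁵ × 1.15) = 89.8 m/s
Converting: 89.8 m/s × 1.944 = 170 knots

170 knots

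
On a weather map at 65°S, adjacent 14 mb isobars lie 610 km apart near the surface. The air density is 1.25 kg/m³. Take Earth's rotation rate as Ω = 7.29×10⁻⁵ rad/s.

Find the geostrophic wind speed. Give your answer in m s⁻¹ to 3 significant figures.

Coriolis parameter at 65°S:
f = 2Ω sin φ = 2 × 7.29×10⁻⁵ × sin 65° = 1.32×10⁻⁴ s⁻¹
Pressure gradient: |∂P/∂n| = 1400 Pa / 610000 m = 2.30×10⁻³ Pa/m
Geostrophic balance (pressure-gradient force = Coriolis force):
V_g = (1/(fρ)) |∂P/∂n| = 2.30×10⁻³ / (1.32×10⁻⁴ × 1.25) = 13.9 m/s

13.9 m s⁻¹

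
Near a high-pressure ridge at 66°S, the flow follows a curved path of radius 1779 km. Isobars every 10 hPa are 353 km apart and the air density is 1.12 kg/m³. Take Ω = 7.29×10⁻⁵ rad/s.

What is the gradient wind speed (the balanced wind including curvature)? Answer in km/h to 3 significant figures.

74.9 km/h

Coriolis parameter at 66°S:
f = 2Ω sin φ = 2 × 7.29×10⁻⁵ × sin 66° = 1.33×10⁻⁴ s⁻¹
Pressure gradient: |∂P/∂n| = 1000 Pa / 353000 m = 2.83×10⁻³ Pa/m
Geostrophic speed: V_g = |∂P/∂n|/(fρ) = 2.83×10⁻³/(1.33×10⁻⁴ × 1.12) = 19.0 m/s
Around a high, pressure-gradient force acts outward with centrifugal, so Coriolis balances both:
fV = (1/ρ)|∂P/∂n| + V²/R  →  V² − fR·V + fR·V_g = 0
With fR = 1.33×10⁻⁴ × 1779×10³ m = 237 m/s:
V = [fR − √((fR)² − 4 fR V_g)]/2 = [237 − √(237² − 4×237×19)]/2 = 20.8 m/s
Supergeostrophic (V > V_g = 19 m/s), as expected around a high.
Converting: 20.8 m/s × 3.6 = 74.9 km/h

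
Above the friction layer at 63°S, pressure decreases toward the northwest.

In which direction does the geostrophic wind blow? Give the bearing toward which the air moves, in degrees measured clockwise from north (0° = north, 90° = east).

225°

The pressure-gradient force points toward the northwest (bearing 315°).
Geostrophic balance: in the Southern Hemisphere the Coriolis force deflects motion to the left, so the geostrophic wind blows 90° to the left of the pressure-gradient force (low pressure on the right).
Rotating 315° by 90° counterclockwise gives 225° — the wind blows toward the southwest.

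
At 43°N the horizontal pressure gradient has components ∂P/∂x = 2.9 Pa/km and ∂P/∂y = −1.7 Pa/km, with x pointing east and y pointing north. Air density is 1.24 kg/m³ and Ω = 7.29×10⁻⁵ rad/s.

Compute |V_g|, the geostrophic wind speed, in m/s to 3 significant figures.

Coriolis parameter at 43°N:
f = 2Ω sin φ = 2 × 7.29×10⁻⁵ × sin 43° = 9.94×10⁻⁵ s⁻¹
Component geostrophic relations (x east, y north):
u_g = −(1/(fρ)) ∂P/∂y,  v_g = (1/(fρ)) ∂P/∂x
u_g = −(−1.7×10⁻³)/(9.94×10⁻⁵ × 1.24) = 13.8 m/s;  v_g = (2.9×10⁻³)/(9.94×10⁻⁵ × 1.24) = 23.5 m/s
|V_g| = √(u_g² + v_g²) = 27.3 m/s

27.3 m/s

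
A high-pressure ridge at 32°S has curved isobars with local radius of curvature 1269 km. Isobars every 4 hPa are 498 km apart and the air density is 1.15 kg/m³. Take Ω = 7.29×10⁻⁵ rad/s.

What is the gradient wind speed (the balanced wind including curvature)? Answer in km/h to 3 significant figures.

36.3 km/h

Coriolis parameter at 32°S:
f = 2Ω sin φ = 2 × 7.29×10⁻⁵ × sin 32° = 7.73×10⁻⁵ s⁻¹
Pressure gradient: |∂P/∂n| = 400 Pa / 498000 m = 8.03×10⁻⁴ Pa/m
Geostrophic speed: V_g = |∂P/∂n|/(fρ) = 8.03×10⁻⁴/(7.73×10⁻⁵ × 1.15) = 9.04 m/s
Around a high, pressure-gradient force acts outward with centrifugal, so Coriolis balances both:
fV = (1/ρ)|∂P/∂n| + V²/R  →  V² − fR·V + fR·V_g = 0
With fR = 7.73×10⁻⁵ × 1269×10³ m = 98.0 m/s:
V = [fR − √((fR)² − 4 fR V_g)]/2 = [98.0 − √(98.0² − 4×98.0×9.04)]/2 = 10.1 m/s
Supergeostrophic (V > V_g = 9.04 m/s), as expected around a high.
Converting: 10.1 m/s × 3.6 = 36.3 km/h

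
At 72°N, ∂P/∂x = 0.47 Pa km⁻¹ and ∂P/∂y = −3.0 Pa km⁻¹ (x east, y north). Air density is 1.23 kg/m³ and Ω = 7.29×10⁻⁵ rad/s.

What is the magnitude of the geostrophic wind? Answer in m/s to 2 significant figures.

Coriolis parameter at 72°N:
f = 2Ω sin φ = 2 × 7.29×10⁻⁵ × sin 72° = 1.39×10⁻⁴ s⁻¹
Component geostrophic relations (x east, y north):
u_g = −(1/(fρ)) ∂P/∂y,  v_g = (1/(fρ)) ∂P/∂x
u_g = −(−3.0×10⁻³)/(1.39×10⁻⁴ × 1.23) = 17.6 m/s;  v_g = (0.47×10⁻³)/(1.39×10⁻⁴ × 1.23) = 2.76 m/s
|V_g| = √(u_g² + v_g²) = 17.8 m/s

18 m/s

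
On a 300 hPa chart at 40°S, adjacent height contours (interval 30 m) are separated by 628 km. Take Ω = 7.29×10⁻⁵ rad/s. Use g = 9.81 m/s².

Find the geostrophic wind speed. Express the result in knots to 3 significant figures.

Coriolis parameter at 40°S:
f = 2Ω sin φ = 2 × 7.29×10⁻⁵ × sin 40° = 9.37×10⁻⁵ s⁻¹
Height gradient: |∂Z/∂n| = 30 m / 628000 m = 4.78×10⁻⁵
On a pressure surface, geostrophic balance gives V_g = (g/f)|∂Z/∂n|:
V_g = 9.81 × 4.78×10⁻⁵ / 9.37×10⁻⁵ = 5.00 m/s
Converting: 5.00 m/s × 1.944 = 9.72 knots

9.72 knots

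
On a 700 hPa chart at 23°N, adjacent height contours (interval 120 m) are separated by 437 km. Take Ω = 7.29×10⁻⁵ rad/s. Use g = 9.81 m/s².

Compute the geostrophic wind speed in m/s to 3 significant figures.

Coriolis parameter at 23°N:
f = 2Ω sin φ = 2 × 7.29×10⁻⁵ × sin 23° = 5.70×10⁻⁵ s⁻¹
Height gradient: |∂Z/∂n| = 120 m / 437000 m = 2.75×10⁻⁴
On a pressure surface, geostrophic balance gives V_g = (g/f)|∂Z/∂n|:
V_g = 9.81 × 2.75×10⁻⁴ / 5.70×10⁻⁵ = 47.3 m/s

47.3 m/s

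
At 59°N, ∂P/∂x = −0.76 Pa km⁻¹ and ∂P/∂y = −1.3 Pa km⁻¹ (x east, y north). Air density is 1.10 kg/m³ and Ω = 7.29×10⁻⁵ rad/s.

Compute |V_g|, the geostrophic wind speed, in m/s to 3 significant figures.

Coriolis parameter at 59°N:
f = 2Ω sin φ = 2 × 7.29×10⁻⁵ × sin 59° = 1.25×10⁻⁴ s⁻¹
Component geostrophic relations (x east, y north):
u_g = −(1/(fρ)) ∂P/∂y,  v_g = (1/(fρ)) ∂P/∂x
u_g = −(−1.3×10⁻³)/(1.25×10⁻⁴ × 1.10) = 9.46 m/s;  v_g = (−0.76×10⁻³)/(1.25×10⁻⁴ × 1.10) = −5.53 m/s
|V_g| = √(u_g² + v_g²) = 11.0 m/s

11.0 m/s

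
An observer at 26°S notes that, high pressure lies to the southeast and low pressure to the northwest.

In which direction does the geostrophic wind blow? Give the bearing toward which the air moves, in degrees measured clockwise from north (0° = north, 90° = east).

225°

The pressure-gradient force points toward the northwest (bearing 315°).
Geostrophic balance: in the Southern Hemisphere the Coriolis force deflects motion to the left, so the geostrophic wind blows 90° to the left of the pressure-gradient force (low pressure on the right).
Rotating 315° by 90° counterclockwise gives 225° — the wind blows toward the southwest.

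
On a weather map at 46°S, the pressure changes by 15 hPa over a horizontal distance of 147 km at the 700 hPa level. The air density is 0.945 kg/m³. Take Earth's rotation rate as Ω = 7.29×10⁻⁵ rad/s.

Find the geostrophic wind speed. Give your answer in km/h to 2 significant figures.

370 km/h

Coriolis parameter at 46°S:
f = 2Ω sin φ = 2 × 7.29×10⁻⁵ × sin 46° = 1.05×10⁻⁴ s⁻¹
Pressure gradient: |∂P/∂n| = 1500 Pa / 147000 m = 1.02×10⁻² Pa/m
Geostrophic balance (pressure-gradient force = Coriolis force):
V_g = (1/(fρ)) |∂P/∂n| = 1.02×10⁻² / (1.05×10⁻⁴ × 0.945) = 103 m/s
Converting: 103 m/s × 3.6 = 370 km/h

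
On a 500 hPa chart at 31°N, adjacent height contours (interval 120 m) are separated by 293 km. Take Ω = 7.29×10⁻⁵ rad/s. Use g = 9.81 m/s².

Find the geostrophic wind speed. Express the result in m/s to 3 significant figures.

53.5 m/s

Coriolis parameter at 31°N:
f = 2Ω sin φ = 2 × 7.29×10⁻⁵ × sin 31° = 7.51×10⁻⁵ s⁻¹
Height gradient: |∂Z/∂n| = 120 m / 293000 m = 4.10×10⁻⁴
On a pressure surface, geostrophic balance gives V_g = (g/f)|∂Z/∂n|:
V_g = 9.81 × 4.10×10⁻⁴ / 7.51×10⁻⁵ = 53.5 m/s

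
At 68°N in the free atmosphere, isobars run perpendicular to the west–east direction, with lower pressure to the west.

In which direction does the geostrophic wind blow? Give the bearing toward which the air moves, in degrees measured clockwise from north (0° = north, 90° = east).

000°

The pressure-gradient force points toward the west (bearing 270°).
Geostrophic balance: in the Northern Hemisphere the Coriolis force deflects motion to the right, so the geostrophic wind blows 90° to the right of the pressure-gradient force (low pressure on the left).
Rotating 270° by 90° clockwise gives 000° — the wind blows toward the north.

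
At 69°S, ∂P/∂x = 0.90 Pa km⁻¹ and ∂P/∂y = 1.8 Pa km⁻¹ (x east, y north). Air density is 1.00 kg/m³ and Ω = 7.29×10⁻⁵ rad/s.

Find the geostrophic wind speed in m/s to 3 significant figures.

14.8 m/s

Coriolis parameter at 69°S:
f = 2Ω sin φ = 2 × 7.29×10⁻⁵ × sin 69° = 1.36×10⁻⁴ s⁻¹
In the Southern Hemisphere f is negative: f = −1.36×10⁻⁴ s⁻¹.
Component geostrophic relations (x east, y north):
u_g = −(1/(fρ)) ∂P/∂y,  v_g = (1/(fρ)) ∂P/∂x
u_g = −(1.8×10⁻³)/(−1.36×10⁻⁴ × 1.00) = 13.2 m/s;  v_g = (0.90×10⁻³)/(−1.36×10⁻⁴ × 1.00) = −6.61 m/s
|V_g| = √(u_g² + v_g²) = 14.8 m/s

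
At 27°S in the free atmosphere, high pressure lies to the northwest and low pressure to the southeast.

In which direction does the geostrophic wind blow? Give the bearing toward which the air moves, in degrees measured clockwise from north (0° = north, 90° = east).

045°

The pressure-gradient force points toward the southeast (bearing 135°).
Geostrophic balance: in the Southern Hemisphere the Coriolis force deflects motion to the left, so the geostrophic wind blows 90° to the left of the pressure-gradient force (low pressure on the right).
Rotating 135° by 90° counterclockwise gives 045° — the wind blows toward the northeast.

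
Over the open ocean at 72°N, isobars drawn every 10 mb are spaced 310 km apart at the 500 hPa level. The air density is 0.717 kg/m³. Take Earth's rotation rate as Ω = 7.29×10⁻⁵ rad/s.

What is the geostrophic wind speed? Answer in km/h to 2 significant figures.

120 km/h

Coriolis parameter at 72°N:
f = 2Ω sin φ = 2 × 7.29×10⁻⁵ × sin 72° = 1.39×10⁻⁴ s⁻¹
Pressure gradient: |∂P/∂n| = 1000 Pa / 310000 m = 3.23×10⁻³ Pa/m
Geostrophic balance (pressure-gradient force = Coriolis force):
V_g = (1/(fρ)) |∂P/∂n| = 3.23×10⁻³ / (1.39×10⁻⁴ × 0.717) = 32.4 m/s
Converting: 32.4 m/s × 3.6 = 120 km/h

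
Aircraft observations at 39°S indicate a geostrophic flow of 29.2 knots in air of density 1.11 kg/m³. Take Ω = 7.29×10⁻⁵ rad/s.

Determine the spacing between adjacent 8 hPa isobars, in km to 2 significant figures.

Coriolis parameter at 39°S:
f = 2Ω sin φ = 2 × 7.29×10⁻⁵ × sin 39° = 9.18×10⁻⁵ s⁻¹
Wind speed in SI: 29.2 knots = 15.0 m/s
Geostrophic balance rearranged: |∂P/∂n| = f ρ V_g
|∂P/∂n| = 9.18×10⁻⁵ × 1.11 × 15.0 = 1.53×10⁻³ Pa/m
Isobar spacing: Δn = ΔP/|∂P/∂n| = 800 Pa / 1.53×10⁻³ Pa/m = 522898 m ≈ 520 km

520 km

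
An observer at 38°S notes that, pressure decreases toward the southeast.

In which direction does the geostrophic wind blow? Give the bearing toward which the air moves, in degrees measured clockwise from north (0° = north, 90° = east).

The pressure-gradient force points toward the southeast (bearing 135°).
Geostrophic balance: in the Southern Hemisphere the Coriolis force deflects motion to the left, so the geostrophic wind blows 90° to the left of the pressure-gradient force (low pressure on the right).
Rotating 135° by 90° counterclockwise gives 045° — the wind blows toward the northeast.

045°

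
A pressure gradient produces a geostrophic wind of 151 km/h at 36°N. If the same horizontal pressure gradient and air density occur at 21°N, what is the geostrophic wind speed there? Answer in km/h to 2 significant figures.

With the same pressure gradient and density, V_g ∝ 1/f ∝ 1/sin φ.
V₂ = V₁ · sin φ₁ / sin φ₂ = 151 × sin 36° / sin 21°
V₂ = 151 × 0.5878/0.3584 = 250 km/h

250 km/h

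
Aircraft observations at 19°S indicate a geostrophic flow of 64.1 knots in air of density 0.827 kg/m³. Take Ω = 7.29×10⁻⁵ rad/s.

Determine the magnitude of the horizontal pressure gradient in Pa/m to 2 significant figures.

Coriolis parameter at 19°S:
f = 2Ω sin φ = 2 × 7.29×10⁻⁵ × sin 19° = 4.75×10⁻⁵ s⁻¹
Wind speed in SI: 64.1 knots = 33.0 m/s
Geostrophic balance rearranged: |∂P/∂n| = f ρ V_g
|∂P/∂n| = 4.75×10⁻⁵ × 0.827 × 33.0 = 1.29×10⁻³ Pa/m

1.3×10⁻³ Pa/m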